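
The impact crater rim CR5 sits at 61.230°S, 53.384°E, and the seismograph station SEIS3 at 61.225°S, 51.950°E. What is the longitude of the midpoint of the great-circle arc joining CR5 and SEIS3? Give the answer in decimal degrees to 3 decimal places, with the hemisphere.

52.667°E

Bx = cos φ₂ cos Δλ = 0.481221,  By = cos φ₂ sin Δλ = -0.012047
φₘ = atan2(sin φ₁ + sin φ₂, √((cos φ₁ + Bx)² + By²)) = -61.22939°
λₘ = λ₁ + atan2(By, cos φ₁ + Bx) = 52.66694°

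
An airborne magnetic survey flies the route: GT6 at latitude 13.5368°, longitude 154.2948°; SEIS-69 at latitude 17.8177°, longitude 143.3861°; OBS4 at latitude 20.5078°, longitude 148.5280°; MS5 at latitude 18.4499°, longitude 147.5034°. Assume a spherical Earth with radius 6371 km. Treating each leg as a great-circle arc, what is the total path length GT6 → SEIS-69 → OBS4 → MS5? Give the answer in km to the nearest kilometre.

GT6→SEIS-69: c = 0.197884 rad, d = 1260.72 km
SEIS-69→OBS4: c = 0.096892 rad, d = 617.30 km
OBS4→MS5: c = 0.039677 rad, d = 252.78 km
Total = 1260.72 + 617.30 + 252.78 = 2130.80 km

2131 km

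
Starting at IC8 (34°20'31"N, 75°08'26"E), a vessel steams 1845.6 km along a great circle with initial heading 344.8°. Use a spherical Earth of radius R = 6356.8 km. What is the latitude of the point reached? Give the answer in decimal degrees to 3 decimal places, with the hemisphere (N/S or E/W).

IC8: φ = +34.34194°, λ = +75.14056°
δ = d/R = 1845.6/6356.8 = 0.290335 rad
φ₂ = arcsin(sin φ₁ cos δ + cos φ₁ sin δ cos θ)
   = arcsin(0.56413·0.95815 + 0.82569·0.28627·0.96502) = 50.23040°
λ₂ = λ₁ + atan2(sin θ sin δ cos φ₁, cos δ − sin φ₁ sin φ₂) = 68.40239°

50.230°N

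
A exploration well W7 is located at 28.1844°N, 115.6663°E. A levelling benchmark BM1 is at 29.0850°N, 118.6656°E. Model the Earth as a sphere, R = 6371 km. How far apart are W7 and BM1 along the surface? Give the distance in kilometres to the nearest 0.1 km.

Δφ = 0.9006°,  Δλ = 2.9993°
a = sin²(Δφ/2) + cos φ₁ cos φ₂ sin²(Δλ/2) = 0.000589
c = 2·arcsin(√a) = 0.048558 rad = 2.7821°
d = R·c = 6371 × 0.048558 = 309.4 km

309.4 km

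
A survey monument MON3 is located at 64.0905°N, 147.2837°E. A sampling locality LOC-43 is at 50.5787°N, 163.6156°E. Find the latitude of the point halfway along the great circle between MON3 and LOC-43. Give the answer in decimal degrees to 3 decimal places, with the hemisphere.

Bx = cos φ₂ cos Δλ = 0.609394,  By = cos φ₂ sin Δλ = 0.178568
φₘ = atan2(sin φ₁ + sin φ₂, √((cos φ₁ + Bx)² + By²)) = 57.59023°
λₘ = λ₁ + atan2(By, cos φ₁ + Bx) = 156.96841°

57.590°N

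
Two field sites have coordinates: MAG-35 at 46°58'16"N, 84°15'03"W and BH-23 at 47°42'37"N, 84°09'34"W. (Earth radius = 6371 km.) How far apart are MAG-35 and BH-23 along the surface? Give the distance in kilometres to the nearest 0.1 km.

82.5 km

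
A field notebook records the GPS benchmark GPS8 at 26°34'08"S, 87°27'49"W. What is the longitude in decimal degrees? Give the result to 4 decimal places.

87° + 27′/60 + 49″/3600 = 87 + 0.45000 + 0.01361 = 87.4636°

87.4636°W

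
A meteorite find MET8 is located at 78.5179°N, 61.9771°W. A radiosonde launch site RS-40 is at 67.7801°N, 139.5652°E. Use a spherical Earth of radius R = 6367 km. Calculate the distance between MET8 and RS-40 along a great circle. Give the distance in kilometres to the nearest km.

3684 km

Δφ = -10.7378°,  Δλ = -158.4577°
a = sin²(Δφ/2) + cos φ₁ cos φ₂ sin²(Δλ/2) = 0.081403
c = 2·arcsin(√a) = 0.578666 rad = 33.1551°
d = R·c = 6367 × 0.578666 = 3684.4 km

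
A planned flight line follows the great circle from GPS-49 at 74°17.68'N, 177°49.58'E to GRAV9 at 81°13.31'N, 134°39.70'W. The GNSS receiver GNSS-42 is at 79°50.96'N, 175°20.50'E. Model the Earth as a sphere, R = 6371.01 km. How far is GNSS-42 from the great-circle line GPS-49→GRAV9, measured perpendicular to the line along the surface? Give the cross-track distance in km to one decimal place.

384.1 km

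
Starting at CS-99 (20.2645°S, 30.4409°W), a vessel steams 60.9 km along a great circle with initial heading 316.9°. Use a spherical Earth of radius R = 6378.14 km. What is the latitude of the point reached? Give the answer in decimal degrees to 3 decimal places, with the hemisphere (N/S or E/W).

δ = d/R = 60.9/6378.14 = 0.009548 rad
φ₂ = arcsin(sin φ₁ cos δ + cos φ₁ sin δ cos θ)
   = arcsin(-0.34635·0.99995 + 0.93810·0.00955·0.73016) = -19.86460°
λ₂ = λ₁ + atan2(sin θ sin δ cos φ₁, cos δ − sin φ₁ sin φ₂) = -30.83835°

19.865°S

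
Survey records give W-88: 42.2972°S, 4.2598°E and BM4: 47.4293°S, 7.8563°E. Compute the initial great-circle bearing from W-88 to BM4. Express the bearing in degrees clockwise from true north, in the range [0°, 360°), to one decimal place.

154.8°

Δλ = 3.5965°
y = sin Δλ · cos φ₂ = 0.042437
x = cos φ₁ sin φ₂ − sin φ₁ cos φ₂ cos Δλ = -0.090349
θ = atan2(y, x) = 154.8408° → 154.8408° (mod 360°)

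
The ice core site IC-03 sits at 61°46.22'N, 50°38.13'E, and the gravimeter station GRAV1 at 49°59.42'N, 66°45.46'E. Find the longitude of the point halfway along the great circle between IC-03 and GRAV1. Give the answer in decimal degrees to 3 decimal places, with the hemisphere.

IC-03: φ = +61.77033°, λ = +50.63550°
GRAV1: φ = +49.99033°, λ = +66.75767°
Bx = cos φ₂ cos Δλ = 0.617632,  By = cos φ₂ sin Δλ = 0.178529
φₘ = atan2(sin φ₁ + sin φ₂, √((cos φ₁ + Bx)² + By²)) = 56.13788°
λₘ = λ₁ + atan2(By, cos φ₁ + Bx) = 59.93193°

59.932°E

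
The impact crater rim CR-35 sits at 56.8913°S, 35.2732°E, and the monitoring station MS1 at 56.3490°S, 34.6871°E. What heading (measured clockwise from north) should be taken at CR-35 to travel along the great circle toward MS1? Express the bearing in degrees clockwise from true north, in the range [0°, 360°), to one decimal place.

329.0°

Δλ = -0.5861°
y = sin Δλ · cos φ₂ = -0.005668
x = cos φ₁ sin φ₂ − sin φ₁ cos φ₂ cos Δλ = 0.009440
θ = atan2(y, x) = -30.9818° → 329.0182° (mod 360°)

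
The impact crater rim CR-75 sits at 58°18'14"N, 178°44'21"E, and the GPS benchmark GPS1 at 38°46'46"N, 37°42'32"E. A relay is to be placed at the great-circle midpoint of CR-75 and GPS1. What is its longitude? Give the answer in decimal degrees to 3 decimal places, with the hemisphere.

79.394°E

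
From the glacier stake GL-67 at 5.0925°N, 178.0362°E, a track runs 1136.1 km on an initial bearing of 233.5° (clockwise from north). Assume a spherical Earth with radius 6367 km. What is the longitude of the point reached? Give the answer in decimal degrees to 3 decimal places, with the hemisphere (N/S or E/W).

169.832°E

δ = d/R = 1136.1/6367 = 0.178436 rad
φ₂ = arcsin(sin φ₁ cos δ + cos φ₁ sin δ cos θ)
   = arcsin(0.08876·0.98412 + 0.99605·0.17749·-0.59482) = -1.02015°
λ₂ = λ₁ + atan2(sin θ sin δ cos φ₁, cos δ − sin φ₁ sin φ₂) = 169.83212°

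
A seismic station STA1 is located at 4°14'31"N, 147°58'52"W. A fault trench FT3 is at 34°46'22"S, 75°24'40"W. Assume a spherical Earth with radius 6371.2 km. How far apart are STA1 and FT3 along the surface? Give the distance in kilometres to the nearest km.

8704 km

STA1: φ = +4.24194°, λ = -147.98111°
FT3: φ = -34.77278°, λ = -75.41111°
Δφ = -39.0147°,  Δλ = 72.5700°
a = sin²(Δφ/2) + cos φ₁ cos φ₂ sin²(Δλ/2) = 0.398406
c = 2·arcsin(√a) = 1.366183 rad = 78.2765°
d = R·c = 6371.2 × 1.366183 = 8704.2 km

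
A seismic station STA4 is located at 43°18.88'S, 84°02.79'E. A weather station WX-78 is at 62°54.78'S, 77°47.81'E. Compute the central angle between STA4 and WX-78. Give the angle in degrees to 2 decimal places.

19.93°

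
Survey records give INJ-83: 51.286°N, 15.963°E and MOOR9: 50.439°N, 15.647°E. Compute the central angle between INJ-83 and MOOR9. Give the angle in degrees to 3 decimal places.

Δφ = -0.8470°,  Δλ = -0.3160°
a = sin²(Δφ/2) + cos φ₁ cos φ₂ sin²(Δλ/2) = 0.000058
c = 2·arcsin(√a) = 0.015187 rad = 0.8702°

0.870°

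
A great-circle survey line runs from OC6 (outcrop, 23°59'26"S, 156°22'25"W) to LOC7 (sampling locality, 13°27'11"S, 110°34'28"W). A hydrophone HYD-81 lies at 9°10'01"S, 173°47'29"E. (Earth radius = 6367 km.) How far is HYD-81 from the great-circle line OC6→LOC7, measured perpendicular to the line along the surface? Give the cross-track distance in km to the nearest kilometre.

OC6: φ = -23.99056°, λ = -156.37361°
LOC7: φ = -13.45306°, λ = -110.57444°
HYD-81: φ = -9.16694°, λ = +173.79139°
δ₁₃ = central angle OC6→HYD-81 = 0.560149 rad  (haversine)
θ₁₃ = bearing OC6→HYD-81 = 292.421°,  θ₁₂ = bearing OC6→LOC7 = 84.826°
dₓₜ = R·arcsin(sin δ₁₃ · sin(θ₁₃ − θ₁₂)) = 6367·arcsin(0.53131·sin(207.595°)) = -1583.251 km
|dₓₜ| = 1583.251 km

1583 km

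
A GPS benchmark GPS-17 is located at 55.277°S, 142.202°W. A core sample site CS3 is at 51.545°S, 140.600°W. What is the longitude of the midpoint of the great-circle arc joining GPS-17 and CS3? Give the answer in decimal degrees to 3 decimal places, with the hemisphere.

Bx = cos φ₂ cos Δλ = 0.621657,  By = cos φ₂ sin Δλ = 0.017386
φₘ = atan2(sin φ₁ + sin φ₂, √((cos φ₁ + Bx)² + By²)) = -53.41367°
λₘ = λ₁ + atan2(By, cos φ₁ + Bx) = -141.36585°

141.366°W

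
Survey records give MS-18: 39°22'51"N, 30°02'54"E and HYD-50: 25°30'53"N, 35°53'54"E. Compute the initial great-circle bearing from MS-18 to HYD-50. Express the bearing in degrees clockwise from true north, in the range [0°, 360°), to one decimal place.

MS-18: φ = +39.38083°, λ = +30.04833°
HYD-50: φ = +25.51472°, λ = +35.89833°
Δλ = 5.8500°
y = sin Δλ · cos φ₂ = 0.091984
x = cos φ₁ sin φ₂ − sin φ₁ cos φ₂ cos Δλ = -0.236672
θ = atan2(y, x) = 158.7610° → 158.7610° (mod 360°)

158.8°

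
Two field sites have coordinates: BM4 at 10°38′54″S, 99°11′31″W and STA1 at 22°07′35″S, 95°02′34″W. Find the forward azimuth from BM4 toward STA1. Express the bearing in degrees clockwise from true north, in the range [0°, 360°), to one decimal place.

161.4°

BM4: φ = -10.64833°, λ = -99.19194°
STA1: φ = -22.12639°, λ = -95.04278°
Δλ = 4.1492°
y = sin Δλ · cos φ₂ = 0.067025
x = cos φ₁ sin φ₂ − sin φ₁ cos φ₂ cos Δλ = -0.199441
θ = atan2(y, x) = 161.4244° → 161.4244° (mod 360°)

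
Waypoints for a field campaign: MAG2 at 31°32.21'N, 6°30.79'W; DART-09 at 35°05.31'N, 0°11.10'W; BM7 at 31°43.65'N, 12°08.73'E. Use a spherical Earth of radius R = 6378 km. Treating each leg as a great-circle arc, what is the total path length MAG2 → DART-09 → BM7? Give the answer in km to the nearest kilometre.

MAG2: φ = +31.53683°, λ = -6.51317°
DART-09: φ = +35.08850°, λ = -0.18500°
BM7: φ = +31.72750°, λ = +12.14550°
MAG2→DART-09: c = 0.111143 rad, d = 708.87 km
DART-09→BM7: c = 0.188827 rad, d = 1204.34 km
Total = 708.87 + 1204.34 = 1913.21 km

1913 km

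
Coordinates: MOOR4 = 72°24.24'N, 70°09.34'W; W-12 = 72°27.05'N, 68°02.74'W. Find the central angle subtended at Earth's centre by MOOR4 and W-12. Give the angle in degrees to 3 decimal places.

0.639°

MOOR4: φ = +72.40400°, λ = -70.15567°
W-12: φ = +72.45083°, λ = -68.04567°
Δφ = 0.0468°,  Δλ = 2.1100°
a = sin²(Δφ/2) + cos φ₁ cos φ₂ sin²(Δλ/2) = 0.000031
c = 2·arcsin(√a) = 0.011148 rad = 0.6387°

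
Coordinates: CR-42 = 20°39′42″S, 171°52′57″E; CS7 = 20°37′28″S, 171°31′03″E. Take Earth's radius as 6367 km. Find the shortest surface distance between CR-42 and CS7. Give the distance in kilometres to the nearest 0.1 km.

CR-42: φ = -20.66167°, λ = +171.88250°
CS7: φ = -20.62444°, λ = +171.51750°
Δφ = 0.0372°,  Δλ = -0.3650°
a = sin²(Δφ/2) + cos φ₁ cos φ₂ sin²(Δλ/2) = 0.000009
c = 2·arcsin(√a) = 0.005997 rad = 0.3436°
d = R·c = 6367 × 0.005997 = 38.2 km

38.2 km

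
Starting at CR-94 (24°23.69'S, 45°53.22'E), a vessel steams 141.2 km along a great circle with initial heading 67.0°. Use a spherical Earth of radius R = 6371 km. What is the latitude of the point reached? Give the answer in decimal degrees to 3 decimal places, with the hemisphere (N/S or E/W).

CR-94: φ = -24.39483°, λ = +45.88700°
δ = d/R = 141.2/6371 = 0.022163 rad
φ₂ = arcsin(sin φ₁ cos δ + cos φ₁ sin δ cos θ)
   = arcsin(-0.41302·0.99975 + 0.91072·0.02216·0.39073) = -23.89331°
λ₂ = λ₁ + atan2(sin θ sin δ cos φ₁, cos δ − sin φ₁ sin φ₂) = 47.16546°

23.893°S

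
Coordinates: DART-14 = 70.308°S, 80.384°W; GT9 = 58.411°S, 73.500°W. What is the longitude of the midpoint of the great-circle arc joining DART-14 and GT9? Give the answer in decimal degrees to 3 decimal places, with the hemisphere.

76.194°W

Bx = cos φ₂ cos Δλ = 0.520046,  By = cos φ₂ sin Δλ = 0.062785
φₘ = atan2(sin φ₁ + sin φ₂, √((cos φ₁ + Bx)² + By²)) = -64.39793°
λₘ = λ₁ + atan2(By, cos φ₁ + Bx) = -76.19396°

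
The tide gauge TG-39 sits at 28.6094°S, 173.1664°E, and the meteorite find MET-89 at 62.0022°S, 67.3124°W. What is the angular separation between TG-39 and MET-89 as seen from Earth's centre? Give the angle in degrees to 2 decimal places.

Δφ = -33.3928°,  Δλ = 119.5212°
a = sin²(Δφ/2) + cos φ₁ cos φ₂ sin²(Δλ/2) = 0.390138
c = 2·arcsin(√a) = 1.349264 rad = 77.3071°

77.31°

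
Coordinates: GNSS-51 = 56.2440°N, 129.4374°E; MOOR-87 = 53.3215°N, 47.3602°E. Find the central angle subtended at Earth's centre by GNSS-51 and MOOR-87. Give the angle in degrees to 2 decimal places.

44.56°

Δφ = -2.9225°,  Δλ = -82.0772°
a = sin²(Δφ/2) + cos φ₁ cos φ₂ sin²(Δλ/2) = 0.143729
c = 2·arcsin(√a) = 0.777682 rad = 44.5579°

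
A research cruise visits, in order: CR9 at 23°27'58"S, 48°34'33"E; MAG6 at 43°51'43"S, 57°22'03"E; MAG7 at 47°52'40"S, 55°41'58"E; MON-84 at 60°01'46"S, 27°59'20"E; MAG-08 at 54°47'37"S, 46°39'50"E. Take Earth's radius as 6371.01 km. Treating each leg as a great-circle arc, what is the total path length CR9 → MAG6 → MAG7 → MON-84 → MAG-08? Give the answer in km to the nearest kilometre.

CR9: φ = -23.46611°, λ = +48.57583°
MAG6: φ = -43.86194°, λ = +57.36750°
MAG7: φ = -47.87778°, λ = +55.69944°
MON-84: φ = -60.02944°, λ = +27.98889°
MAG-08: φ = -54.79361°, λ = +46.66389°
CR9→MAG6: c = 0.377642 rad, d = 2405.96 km
MAG6→MAG7: c = 0.072957 rad, d = 464.81 km
MAG7→MON-84: c = 0.350604 rad, d = 2233.70 km
MON-84→MAG-08: c = 0.196970 rad, d = 1254.90 km
Total = 2405.96 + 464.81 + 2233.70 + 1254.90 = 6359.38 km

6359 km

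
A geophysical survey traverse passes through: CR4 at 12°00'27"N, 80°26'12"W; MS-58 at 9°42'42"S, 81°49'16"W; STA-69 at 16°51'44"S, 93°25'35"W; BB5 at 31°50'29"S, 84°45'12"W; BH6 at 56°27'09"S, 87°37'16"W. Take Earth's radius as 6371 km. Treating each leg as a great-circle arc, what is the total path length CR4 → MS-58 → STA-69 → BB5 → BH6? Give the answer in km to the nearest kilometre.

CR4: φ = +12.00750°, λ = -80.43667°
MS-58: φ = -9.71167°, λ = -81.82111°
STA-69: φ = -16.86222°, λ = -93.42639°
BB5: φ = -31.84139°, λ = -84.75333°
BH6: φ = -56.45250°, λ = -87.62111°
CR4→MS-58: c = 0.379831 rad, d = 2419.90 km
MS-58→STA-69: c = 0.233171 rad, d = 1485.53 km
STA-69→BB5: c = 0.295271 rad, d = 1881.17 km
BB5→BH6: c = 0.430955 rad, d = 2745.61 km
Total = 2419.90 + 1485.53 + 1881.17 + 2745.61 = 8532.22 km

8532 km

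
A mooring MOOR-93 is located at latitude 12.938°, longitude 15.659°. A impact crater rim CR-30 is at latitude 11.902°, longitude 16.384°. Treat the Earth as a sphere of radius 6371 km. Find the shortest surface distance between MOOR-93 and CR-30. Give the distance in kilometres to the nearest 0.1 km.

Δφ = -1.0360°,  Δλ = 0.7250°
a = sin²(Δφ/2) + cos φ₁ cos φ₂ sin²(Δλ/2) = 0.000120
c = 2·arcsin(√a) = 0.021901 rad = 1.2548°
d = R·c = 6371 × 0.021901 = 139.5 km

139.5 km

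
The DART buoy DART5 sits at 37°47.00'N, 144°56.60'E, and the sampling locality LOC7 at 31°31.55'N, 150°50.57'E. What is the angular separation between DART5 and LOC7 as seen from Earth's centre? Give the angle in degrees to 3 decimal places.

DART5: φ = +37.78333°, λ = +144.94333°
LOC7: φ = +31.52583°, λ = +150.84283°
Δφ = -6.2575°,  Δλ = 5.8995°
a = sin²(Δφ/2) + cos φ₁ cos φ₂ sin²(Δλ/2) = 0.004763
c = 2·arcsin(√a) = 0.138138 rad = 7.9147°

7.915°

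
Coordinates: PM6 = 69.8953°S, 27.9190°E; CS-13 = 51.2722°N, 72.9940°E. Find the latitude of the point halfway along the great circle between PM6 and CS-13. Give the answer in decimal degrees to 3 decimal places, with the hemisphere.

9.995°S

Bx = cos φ₂ cos Δλ = 0.441802,  By = cos φ₂ sin Δλ = 0.442960
φₘ = atan2(sin φ₁ + sin φ₂, √((cos φ₁ + Bx)² + By²)) = -9.99529°
λₘ = λ₁ + atan2(By, cos φ₁ + Bx) = 57.33736°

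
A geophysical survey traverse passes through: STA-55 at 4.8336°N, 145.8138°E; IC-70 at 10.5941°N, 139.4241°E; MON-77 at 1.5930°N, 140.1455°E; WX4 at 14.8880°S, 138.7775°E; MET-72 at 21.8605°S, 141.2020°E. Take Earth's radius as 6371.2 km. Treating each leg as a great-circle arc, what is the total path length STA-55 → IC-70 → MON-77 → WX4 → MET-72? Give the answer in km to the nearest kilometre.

STA-55→IC-70: c = 0.149366 rad, d = 951.64 km
IC-70→MON-77: c = 0.157596 rad, d = 1004.07 km
MON-77→WX4: c = 0.288617 rad, d = 1838.83 km
WX4→MET-72: c = 0.128137 rad, d = 816.39 km
Total = 951.64 + 1004.07 + 1838.83 + 816.39 = 4610.94 km

4611 km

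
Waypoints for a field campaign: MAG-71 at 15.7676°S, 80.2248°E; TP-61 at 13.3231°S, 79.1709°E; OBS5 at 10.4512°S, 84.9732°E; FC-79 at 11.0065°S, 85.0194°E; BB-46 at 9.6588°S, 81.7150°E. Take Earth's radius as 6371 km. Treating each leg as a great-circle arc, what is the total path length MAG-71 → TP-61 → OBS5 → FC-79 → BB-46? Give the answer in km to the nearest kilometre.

1455 km

MAG-71→TP-61: c = 0.046230 rad, d = 294.53 km
TP-61→OBS5: c = 0.111041 rad, d = 707.44 km
OBS5→FC-79: c = 0.009724 rad, d = 61.95 km
FC-79→BB-46: c = 0.061418 rad, d = 391.30 km
Total = 294.53 + 707.44 + 61.95 + 391.30 = 1455.22 km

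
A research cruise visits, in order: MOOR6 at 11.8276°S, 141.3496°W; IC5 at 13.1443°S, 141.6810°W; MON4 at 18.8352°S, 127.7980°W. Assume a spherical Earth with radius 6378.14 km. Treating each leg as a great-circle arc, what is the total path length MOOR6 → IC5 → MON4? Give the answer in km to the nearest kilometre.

1765 km

MOOR6→IC5: c = 0.023664 rad, d = 150.93 km
IC5→MON4: c = 0.253073 rad, d = 1614.13 km
Total = 150.93 + 1614.13 = 1765.07 km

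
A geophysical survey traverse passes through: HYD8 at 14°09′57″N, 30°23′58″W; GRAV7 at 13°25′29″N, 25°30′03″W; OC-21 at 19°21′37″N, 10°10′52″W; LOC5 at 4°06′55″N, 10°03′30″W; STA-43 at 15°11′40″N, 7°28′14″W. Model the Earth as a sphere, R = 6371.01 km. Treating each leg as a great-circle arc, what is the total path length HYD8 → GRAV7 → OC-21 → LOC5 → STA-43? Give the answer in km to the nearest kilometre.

HYD8: φ = +14.16583°, λ = -30.39944°
GRAV7: φ = +13.42472°, λ = -25.50083°
OC-21: φ = +19.36028°, λ = -10.18111°
LOC5: φ = +4.11528°, λ = -10.05833°
STA-43: φ = +15.19444°, λ = -7.47056°
HYD8→GRAV7: c = 0.084030 rad, d = 535.36 km
GRAV7→OC-21: c = 0.276449 rad, d = 1761.26 km
OC-21→LOC5: c = 0.266084 rad, d = 1695.22 km
LOC5→STA-43: c = 0.198411 rad, d = 1264.08 km
Total = 535.36 + 1761.26 + 1695.22 + 1264.08 = 5255.92 km

5256 km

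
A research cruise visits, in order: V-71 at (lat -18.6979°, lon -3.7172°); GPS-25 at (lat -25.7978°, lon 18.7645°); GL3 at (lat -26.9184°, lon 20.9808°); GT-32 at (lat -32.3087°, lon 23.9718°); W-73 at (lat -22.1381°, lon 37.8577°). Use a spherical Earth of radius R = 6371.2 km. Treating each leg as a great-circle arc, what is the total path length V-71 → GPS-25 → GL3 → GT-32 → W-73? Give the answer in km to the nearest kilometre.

V-71→GPS-25: c = 0.383076 rad, d = 2440.65 km
GPS-25→GL3: c = 0.039796 rad, d = 253.55 km
GL3→GT-32: c = 0.104438 rad, d = 665.40 km
GT-32→W-73: c = 0.278724 rad, d = 1775.81 km
Total = 2440.65 + 253.55 + 665.40 + 1775.81 = 5135.40 km

5135 km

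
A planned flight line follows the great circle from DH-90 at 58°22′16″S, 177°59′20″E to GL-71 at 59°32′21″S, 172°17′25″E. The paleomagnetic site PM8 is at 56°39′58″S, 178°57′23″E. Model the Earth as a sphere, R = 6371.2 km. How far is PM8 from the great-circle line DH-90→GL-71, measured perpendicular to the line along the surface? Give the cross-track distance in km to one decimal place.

DH-90: φ = -58.37111°, λ = +177.98889°
GL-71: φ = -59.53917°, λ = +172.29028°
PM8: φ = -56.66611°, λ = +178.95639°
δ₁₃ = central angle DH-90→PM8 = 0.031108 rad  (haversine)
θ₁₃ = bearing DH-90→PM8 = 17.357°,  θ₁₂ = bearing DH-90→GL-71 = 245.899°
dₓₜ = R·arcsin(sin δ₁₃ · sin(θ₁₃ − θ₁₂)) = 6371.2·arcsin(0.03110·sin(-228.542°)) = 148.526 km
|dₓₜ| = 148.526 km

148.5 km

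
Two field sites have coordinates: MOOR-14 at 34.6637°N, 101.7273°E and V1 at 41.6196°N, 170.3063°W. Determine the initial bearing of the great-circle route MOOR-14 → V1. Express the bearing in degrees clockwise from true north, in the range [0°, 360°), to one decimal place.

Δλ = 87.9664°
y = sin Δλ · cos φ₂ = 0.747100
x = cos φ₁ sin φ₂ − sin φ₁ cos φ₂ cos Δλ = 0.531205
θ = atan2(y, x) = 54.5863° → 54.5863° (mod 360°)

54.6°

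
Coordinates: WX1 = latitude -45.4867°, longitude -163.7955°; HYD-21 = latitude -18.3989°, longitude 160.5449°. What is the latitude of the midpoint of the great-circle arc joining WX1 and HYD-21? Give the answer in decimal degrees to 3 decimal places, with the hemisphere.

Bx = cos φ₂ cos Δλ = 0.770962,  By = cos φ₂ sin Δλ = -0.553168
φₘ = atan2(sin φ₁ + sin φ₂, √((cos φ₁ + Bx)² + By²)) = -33.19174°
λₘ = λ₁ + atan2(By, cos φ₁ + Bx) = 175.60906°

33.192°S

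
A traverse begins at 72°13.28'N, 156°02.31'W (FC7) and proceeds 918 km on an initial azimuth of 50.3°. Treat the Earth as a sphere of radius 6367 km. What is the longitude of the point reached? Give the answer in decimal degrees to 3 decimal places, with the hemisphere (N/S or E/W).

128.803°W

FC7: φ = +72.22133°, λ = -156.03850°
δ = d/R = 918/6367 = 0.144181 rad
φ₂ = arcsin(sin φ₁ cos δ + cos φ₁ sin δ cos θ)
   = arcsin(0.95224·0.98962 + 0.30534·0.14368·0.63877) = 76.02154°
λ₂ = λ₁ + atan2(sin θ sin δ cos φ₁, cos δ − sin φ₁ sin φ₂) = -128.80289°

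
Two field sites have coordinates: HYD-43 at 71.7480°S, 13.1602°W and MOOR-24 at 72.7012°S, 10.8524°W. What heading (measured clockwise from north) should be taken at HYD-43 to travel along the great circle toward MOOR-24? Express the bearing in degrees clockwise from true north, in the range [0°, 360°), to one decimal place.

144.6°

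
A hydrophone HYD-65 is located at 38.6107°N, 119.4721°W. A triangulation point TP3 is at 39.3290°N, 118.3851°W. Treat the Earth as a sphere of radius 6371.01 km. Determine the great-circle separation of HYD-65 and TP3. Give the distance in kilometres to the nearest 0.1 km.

Δφ = 0.7183°,  Δλ = 1.0870°
a = sin²(Δφ/2) + cos φ₁ cos φ₂ sin²(Δλ/2) = 0.000094
c = 2·arcsin(√a) = 0.019358 rad = 1.1091°
d = R·c = 6371.01 × 0.019358 = 123.3 km

123.3 km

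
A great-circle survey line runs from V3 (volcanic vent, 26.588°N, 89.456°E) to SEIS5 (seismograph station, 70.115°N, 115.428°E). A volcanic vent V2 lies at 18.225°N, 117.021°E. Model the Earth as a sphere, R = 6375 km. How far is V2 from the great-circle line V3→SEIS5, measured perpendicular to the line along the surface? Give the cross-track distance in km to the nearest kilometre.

δ₁₃ = central angle V3→V2 = 0.466941 rad  (haversine)
θ₁₃ = bearing V3→V2 = 102.468°,  θ₁₂ = bearing V3→SEIS5 = 11.946°
dₓₜ = R·arcsin(sin δ₁₃ · sin(θ₁₃ − θ₁₂)) = 6375·arcsin(0.45016·sin(90.523°)) = 2976.618 km
|dₓₜ| = 2976.618 km

2977 km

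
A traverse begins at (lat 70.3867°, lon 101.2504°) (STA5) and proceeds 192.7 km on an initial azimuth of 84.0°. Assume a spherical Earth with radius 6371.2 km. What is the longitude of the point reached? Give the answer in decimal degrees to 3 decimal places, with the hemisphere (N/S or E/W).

106.418°E

δ = d/R = 192.7/6371.2 = 0.030245 rad
φ₂ = arcsin(sin φ₁ cos δ + cos φ₁ sin δ cos θ)
   = arcsin(0.94198·0.99954 + 0.33567·0.03024·0.10453) = 70.49456°
λ₂ = λ₁ + atan2(sin θ sin δ cos φ₁, cos δ − sin φ₁ sin φ₂) = 106.41823°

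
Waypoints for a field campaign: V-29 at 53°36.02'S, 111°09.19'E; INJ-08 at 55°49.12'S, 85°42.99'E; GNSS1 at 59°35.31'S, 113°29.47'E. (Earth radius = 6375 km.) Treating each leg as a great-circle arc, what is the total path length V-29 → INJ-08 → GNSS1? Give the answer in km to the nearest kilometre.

3334 km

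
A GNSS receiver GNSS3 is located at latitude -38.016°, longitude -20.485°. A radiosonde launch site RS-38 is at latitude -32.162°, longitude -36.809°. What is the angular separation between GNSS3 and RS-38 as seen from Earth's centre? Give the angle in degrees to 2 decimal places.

14.56°

Δφ = 5.8540°,  Δλ = -16.3240°
a = sin²(Δφ/2) + cos φ₁ cos φ₂ sin²(Δλ/2) = 0.016050
c = 2·arcsin(√a) = 0.254064 rad = 14.5568°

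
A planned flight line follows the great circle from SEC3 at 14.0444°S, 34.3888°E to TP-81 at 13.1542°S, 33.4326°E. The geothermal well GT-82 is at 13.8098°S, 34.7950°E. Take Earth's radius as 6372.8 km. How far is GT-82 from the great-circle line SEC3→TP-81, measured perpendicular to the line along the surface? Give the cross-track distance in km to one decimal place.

δ₁₃ = central angle SEC3→GT-82 = 0.008007 rad  (haversine)
θ₁₃ = bearing SEC3→GT-82 = 59.295°,  θ₁₂ = bearing SEC3→TP-81 = 313.653°
dₓₜ = R·arcsin(sin δ₁₃ · sin(θ₁₃ − θ₁₂)) = 6372.8·arcsin(0.00801·sin(-254.358°)) = 49.138 km
|dₓₜ| = 49.138 km

49.1 km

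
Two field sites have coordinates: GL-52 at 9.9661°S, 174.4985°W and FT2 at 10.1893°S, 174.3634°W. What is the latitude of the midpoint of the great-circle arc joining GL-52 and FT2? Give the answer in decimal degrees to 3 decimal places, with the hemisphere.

Bx = cos φ₂ cos Δλ = 0.984226,  By = cos φ₂ sin Δλ = 0.002321
φₘ = atan2(sin φ₁ + sin φ₂, √((cos φ₁ + Bx)² + By²)) = -10.07771°
λₘ = λ₁ + atan2(By, cos φ₁ + Bx) = -174.43097°

10.078°S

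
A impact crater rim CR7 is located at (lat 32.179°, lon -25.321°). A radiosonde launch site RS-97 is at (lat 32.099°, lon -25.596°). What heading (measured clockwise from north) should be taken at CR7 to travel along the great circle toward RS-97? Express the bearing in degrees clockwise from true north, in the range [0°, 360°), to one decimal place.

Δλ = -0.2750°
y = sin Δλ · cos φ₂ = -0.004066
x = cos φ₁ sin φ₂ − sin φ₁ cos φ₂ cos Δλ = -0.001391
θ = atan2(y, x) = -108.8873° → 251.1127° (mod 360°)

251.1°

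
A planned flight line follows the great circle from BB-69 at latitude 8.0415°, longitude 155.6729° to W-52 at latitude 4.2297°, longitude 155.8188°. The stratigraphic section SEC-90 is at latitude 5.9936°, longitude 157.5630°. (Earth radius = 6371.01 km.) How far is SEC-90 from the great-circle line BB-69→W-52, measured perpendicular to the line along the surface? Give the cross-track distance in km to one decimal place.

200.2 km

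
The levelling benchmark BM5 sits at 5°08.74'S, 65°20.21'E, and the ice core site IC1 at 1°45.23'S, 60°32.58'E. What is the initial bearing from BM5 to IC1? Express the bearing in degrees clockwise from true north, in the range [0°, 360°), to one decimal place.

BM5: φ = -5.14567°, λ = +65.33683°
IC1: φ = -1.75383°, λ = +60.54300°
Δλ = -4.7938°
y = sin Δλ · cos φ₂ = -0.083531
x = cos φ₁ sin φ₂ − sin φ₁ cos φ₂ cos Δλ = 0.058850
θ = atan2(y, x) = -54.8341° → 305.1659° (mod 360°)

305.2°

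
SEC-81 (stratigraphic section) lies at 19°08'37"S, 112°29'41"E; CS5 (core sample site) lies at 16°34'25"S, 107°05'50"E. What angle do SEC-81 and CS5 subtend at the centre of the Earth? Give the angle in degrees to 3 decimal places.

5.744°

SEC-81: φ = -19.14361°, λ = +112.49472°
CS5: φ = -16.57361°, λ = +107.09722°
Δφ = 2.5700°,  Δλ = -5.3975°
a = sin²(Δφ/2) + cos φ₁ cos φ₂ sin²(Δλ/2) = 0.002510
c = 2·arcsin(√a) = 0.100247 rad = 5.7437°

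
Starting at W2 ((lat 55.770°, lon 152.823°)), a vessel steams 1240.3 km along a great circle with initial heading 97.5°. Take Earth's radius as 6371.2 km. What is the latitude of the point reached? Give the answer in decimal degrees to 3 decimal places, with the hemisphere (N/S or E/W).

52.841°N

δ = d/R = 1240.3/6371.2 = 0.194673 rad
φ₂ = arcsin(sin φ₁ cos δ + cos φ₁ sin δ cos θ)
   = arcsin(0.82679·0.98111 + 0.56252·0.19345·-0.13053) = 52.84131°
λ₂ = λ₁ + atan2(sin θ sin δ cos φ₁, cos δ − sin φ₁ sin φ₂) = 171.33609°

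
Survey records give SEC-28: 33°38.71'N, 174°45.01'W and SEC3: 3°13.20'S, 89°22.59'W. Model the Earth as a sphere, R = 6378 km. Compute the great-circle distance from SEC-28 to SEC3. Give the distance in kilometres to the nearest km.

SEC-28: φ = +33.64517°, λ = -174.75017°
SEC3: φ = -3.22000°, λ = -89.37650°
Δφ = -36.8652°,  Δλ = 85.3737°
a = sin²(Δφ/2) + cos φ₁ cos φ₂ sin²(Δλ/2) = 0.482041
c = 2·arcsin(√a) = 1.534870 rad = 87.9416°
d = R·c = 6378 × 1.534870 = 9789.4 km

9789 km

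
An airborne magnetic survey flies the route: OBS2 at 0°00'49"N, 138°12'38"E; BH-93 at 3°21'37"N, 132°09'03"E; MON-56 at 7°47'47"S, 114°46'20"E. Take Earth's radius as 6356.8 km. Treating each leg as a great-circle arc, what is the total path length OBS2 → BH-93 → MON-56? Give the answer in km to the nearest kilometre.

OBS2: φ = +0.01361°, λ = +138.21056°
BH-93: φ = +3.36028°, λ = +132.15083°
MON-56: φ = -7.79639°, λ = +114.77222°
OBS2→BH-93: c = 0.120766 rad, d = 767.69 km
BH-93→MON-56: c = 0.359839 rad, d = 2287.43 km
Total = 767.69 + 2287.43 = 3055.11 km

3055 km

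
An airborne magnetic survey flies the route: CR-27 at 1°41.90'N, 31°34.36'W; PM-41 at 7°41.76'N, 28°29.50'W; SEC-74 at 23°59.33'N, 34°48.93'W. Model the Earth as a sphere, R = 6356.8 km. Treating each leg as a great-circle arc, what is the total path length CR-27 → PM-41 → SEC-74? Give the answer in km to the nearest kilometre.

CR-27: φ = +1.69833°, λ = -31.57267°
PM-41: φ = +7.69600°, λ = -28.49167°
SEC-74: φ = +23.98883°, λ = -34.81550°
CR-27→PM-41: c = 0.117589 rad, d = 747.49 km
PM-41→SEC-74: c = 0.303383 rad, d = 1928.55 km
Total = 747.49 + 1928.55 = 2676.04 km

2676 km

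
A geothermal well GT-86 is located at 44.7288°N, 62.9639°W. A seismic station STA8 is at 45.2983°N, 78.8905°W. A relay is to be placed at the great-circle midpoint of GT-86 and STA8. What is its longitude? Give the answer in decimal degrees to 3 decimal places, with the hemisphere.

70.887°W

Bx = cos φ₂ cos Δλ = 0.676414,  By = cos φ₂ sin Δλ = -0.193021
φₘ = atan2(sin φ₁ + sin φ₂, √((cos φ₁ + Bx)² + By²)) = 45.29113°
λₘ = λ₁ + atan2(By, cos φ₁ + Bx) = -70.88735°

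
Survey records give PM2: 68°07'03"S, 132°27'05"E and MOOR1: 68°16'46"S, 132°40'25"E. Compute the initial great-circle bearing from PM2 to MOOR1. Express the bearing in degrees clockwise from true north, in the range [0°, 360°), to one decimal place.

PM2: φ = -68.11750°, λ = +132.45139°
MOOR1: φ = -68.27944°, λ = +132.67361°
Δλ = 0.2222°
y = sin Δλ · cos φ₂ = 0.001435
x = cos φ₁ sin φ₂ − sin φ₁ cos φ₂ cos Δλ = -0.002829
θ = atan2(y, x) = 153.0984° → 153.0984° (mod 360°)

153.1°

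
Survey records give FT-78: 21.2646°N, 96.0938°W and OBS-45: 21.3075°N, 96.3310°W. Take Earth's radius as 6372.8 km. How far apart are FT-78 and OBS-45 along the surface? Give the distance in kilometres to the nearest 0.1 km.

Δφ = 0.0429°,  Δλ = -0.2372°
a = sin²(Δφ/2) + cos φ₁ cos φ₂ sin²(Δλ/2) = 0.000004
c = 2·arcsin(√a) = 0.003929 rad = 0.2251°
d = R·c = 6372.8 × 0.003929 = 25.0 km

25.0 km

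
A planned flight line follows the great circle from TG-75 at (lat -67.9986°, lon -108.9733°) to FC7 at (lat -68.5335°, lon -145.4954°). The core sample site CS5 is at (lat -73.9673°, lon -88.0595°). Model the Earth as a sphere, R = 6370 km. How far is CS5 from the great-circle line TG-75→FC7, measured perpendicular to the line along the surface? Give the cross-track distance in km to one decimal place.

937.1 km

δ₁₃ = central angle TG-75→CS5 = 0.156606 rad  (haversine)
θ₁₃ = bearing TG-75→CS5 = 140.794°,  θ₁₂ = bearing TG-75→FC7 = 250.771°
dₓₜ = R·arcsin(sin δ₁₃ · sin(θ₁₃ − θ₁₂)) = 6370·arcsin(0.15597·sin(-109.977°)) = -937.106 km
|dₓₜ| = 937.106 km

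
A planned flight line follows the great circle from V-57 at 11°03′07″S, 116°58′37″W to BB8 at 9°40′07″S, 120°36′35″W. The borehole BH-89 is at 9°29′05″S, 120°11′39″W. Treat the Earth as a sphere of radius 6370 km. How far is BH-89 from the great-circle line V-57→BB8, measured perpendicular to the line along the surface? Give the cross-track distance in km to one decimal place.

V-57: φ = -11.05194°, λ = -116.97694°
BB8: φ = -9.66861°, λ = -120.60972°
BH-89: φ = -9.48472°, λ = -120.19417°
δ₁₃ = central angle V-57→BH-89 = 0.061650 rad  (haversine)
θ₁₃ = bearing V-57→BH-89 = 296.045°,  θ₁₂ = bearing V-57→BB8 = 290.828°
dₓₜ = R·arcsin(sin δ₁₃ · sin(θ₁₃ − θ₁₂)) = 6370·arcsin(0.06161·sin(5.217°)) = 35.686 km
|dₓₜ| = 35.686 km

35.7 km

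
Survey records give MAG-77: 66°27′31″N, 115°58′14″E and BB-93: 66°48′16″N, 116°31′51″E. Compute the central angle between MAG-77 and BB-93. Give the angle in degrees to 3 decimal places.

MAG-77: φ = +66.45861°, λ = +115.97056°
BB-93: φ = +66.80444°, λ = +116.53083°
Δφ = 0.3458°,  Δλ = 0.5603°
a = sin²(Δφ/2) + cos φ₁ cos φ₂ sin²(Δλ/2) = 0.000013
c = 2·arcsin(√a) = 0.007175 rad = 0.4111°

0.411°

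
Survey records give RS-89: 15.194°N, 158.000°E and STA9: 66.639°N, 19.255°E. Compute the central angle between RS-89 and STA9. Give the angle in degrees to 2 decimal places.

Δφ = 51.4450°,  Δλ = -138.7450°
a = sin²(Δφ/2) + cos φ₁ cos φ₂ sin²(Δλ/2) = 0.523538
c = 2·arcsin(√a) = 1.617889 rad = 92.6982°

92.70°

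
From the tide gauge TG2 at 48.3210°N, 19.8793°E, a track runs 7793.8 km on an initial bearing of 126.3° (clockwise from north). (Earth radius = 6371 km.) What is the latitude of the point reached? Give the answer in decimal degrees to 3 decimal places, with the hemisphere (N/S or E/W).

δ = d/R = 7793.8/6371 = 1.223324 rad
φ₂ = arcsin(sin φ₁ cos δ + cos φ₁ sin δ cos θ)
   = arcsin(0.74688·0.34052 + 0.66496·0.94024·-0.59201) = -6.65016°
λ₂ = λ₁ + atan2(sin θ sin δ cos φ₁, cos δ − sin φ₁ sin φ₂) = 69.59949°

6.650°S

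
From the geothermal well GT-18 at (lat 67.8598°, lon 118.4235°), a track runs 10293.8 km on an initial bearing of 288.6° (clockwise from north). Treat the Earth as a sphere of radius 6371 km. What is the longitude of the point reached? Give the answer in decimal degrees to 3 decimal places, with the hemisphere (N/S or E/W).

δ = d/R = 10293.8/6371 = 1.615728 rad
φ₂ = arcsin(sin φ₁ cos δ + cos φ₁ sin δ cos θ)
   = arcsin(0.92626·-0.04492 + 0.37687·0.99899·0.31896) = 4.50132°
λ₂ = λ₁ + atan2(sin θ sin δ cos φ₁, cos δ − sin φ₁ sin φ₂) = 10.18123°

10.181°E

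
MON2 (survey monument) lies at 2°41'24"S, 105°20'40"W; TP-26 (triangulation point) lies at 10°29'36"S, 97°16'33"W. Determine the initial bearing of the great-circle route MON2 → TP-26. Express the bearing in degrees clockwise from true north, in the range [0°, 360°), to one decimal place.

MON2: φ = -2.69000°, λ = -105.34444°
TP-26: φ = -10.49333°, λ = -97.27583°
Δλ = 8.0686°
y = sin Δλ · cos φ₂ = 0.138011
x = cos φ₁ sin φ₂ − sin φ₁ cos φ₂ cos Δλ = -0.136230
θ = atan2(y, x) = 134.6278° → 134.6278° (mod 360°)

134.6°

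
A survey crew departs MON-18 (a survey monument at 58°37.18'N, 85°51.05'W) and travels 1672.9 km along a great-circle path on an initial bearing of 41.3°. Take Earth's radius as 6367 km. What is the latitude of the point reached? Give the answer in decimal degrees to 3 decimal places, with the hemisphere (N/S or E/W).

67.825°N

MON-18: φ = +58.61967°, λ = -85.85083°
δ = d/R = 1672.9/6367 = 0.262745 rad
φ₂ = arcsin(sin φ₁ cos δ + cos φ₁ sin δ cos θ)
   = arcsin(0.85373·0.96568 + 0.52072·0.25973·0.75126) = 67.82515°
λ₂ = λ₁ + atan2(sin θ sin δ cos φ₁, cos δ − sin φ₁ sin φ₂) = -58.83849°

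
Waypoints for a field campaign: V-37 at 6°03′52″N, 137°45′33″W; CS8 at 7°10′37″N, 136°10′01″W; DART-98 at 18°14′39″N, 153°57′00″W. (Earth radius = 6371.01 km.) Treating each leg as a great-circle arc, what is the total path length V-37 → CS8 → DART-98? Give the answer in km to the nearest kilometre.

2500 km

V-37: φ = +6.06444°, λ = -137.75917°
CS8: φ = +7.17694°, λ = -136.16694°
DART-98: φ = +18.24417°, λ = -153.95000°
V-37→CS8: c = 0.033749 rad, d = 215.01 km
CS8→DART-98: c = 0.358626 rad, d = 2284.81 km
Total = 215.01 + 2284.81 = 2499.83 km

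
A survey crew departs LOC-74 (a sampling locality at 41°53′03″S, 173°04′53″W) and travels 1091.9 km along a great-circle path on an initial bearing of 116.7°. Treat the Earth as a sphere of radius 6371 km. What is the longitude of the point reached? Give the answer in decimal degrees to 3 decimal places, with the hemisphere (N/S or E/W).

160.496°W

LOC-74: φ = -41.88417°, λ = -173.08139°
δ = d/R = 1091.9/6371 = 0.171386 rad
φ₂ = arcsin(sin φ₁ cos δ + cos φ₁ sin δ cos θ)
   = arcsin(-0.66763·0.98535 + 0.74450·0.17055·-0.44932) = -45.63474°
λ₂ = λ₁ + atan2(sin θ sin δ cos φ₁, cos δ − sin φ₁ sin φ₂) = -160.49561°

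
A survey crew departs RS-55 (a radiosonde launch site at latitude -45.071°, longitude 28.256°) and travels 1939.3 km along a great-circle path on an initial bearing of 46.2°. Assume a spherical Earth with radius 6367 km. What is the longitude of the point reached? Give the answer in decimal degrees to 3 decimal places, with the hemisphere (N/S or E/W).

δ = d/R = 1939.3/6367 = 0.304586 rad
φ₂ = arcsin(sin φ₁ cos δ + cos φ₁ sin δ cos θ)
   = arcsin(-0.70798·0.95397 + 0.70623·0.29990·0.69214) = -31.92447°
λ₂ = λ₁ + atan2(sin θ sin δ cos φ₁, cos δ − sin φ₁ sin φ₂) = 43.03130°

43.031°E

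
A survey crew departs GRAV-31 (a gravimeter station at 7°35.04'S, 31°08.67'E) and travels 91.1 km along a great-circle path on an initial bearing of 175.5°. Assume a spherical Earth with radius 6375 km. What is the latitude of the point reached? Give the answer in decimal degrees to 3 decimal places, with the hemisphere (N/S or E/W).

8.400°S

GRAV-31: φ = -7.58400°, λ = +31.14450°
δ = d/R = 91.1/6375 = 0.014290 rad
φ₂ = arcsin(sin φ₁ cos δ + cos φ₁ sin δ cos θ)
   = arcsin(-0.13198·0.99990 + 0.99125·0.01429·-0.99692) = -8.40024°
λ₂ = λ₁ + atan2(sin θ sin δ cos φ₁, cos δ − sin φ₁ sin φ₂) = 31.20943°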